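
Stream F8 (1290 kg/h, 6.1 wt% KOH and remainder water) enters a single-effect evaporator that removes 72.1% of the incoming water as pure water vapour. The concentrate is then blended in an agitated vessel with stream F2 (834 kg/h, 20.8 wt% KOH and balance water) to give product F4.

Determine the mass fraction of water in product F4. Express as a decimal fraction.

0.7984

Vapour removed = 0.721×0.939×1290 = 873.35 kg/h; concentrate = 416.65 kg/h.
water reaching the mixer = 337.96 (from concentrate) + 834×0.792 = 998.48 kg/h.
Product flow = 416.65 + 834 = 1250.6 kg/h; water fraction = 0.7984.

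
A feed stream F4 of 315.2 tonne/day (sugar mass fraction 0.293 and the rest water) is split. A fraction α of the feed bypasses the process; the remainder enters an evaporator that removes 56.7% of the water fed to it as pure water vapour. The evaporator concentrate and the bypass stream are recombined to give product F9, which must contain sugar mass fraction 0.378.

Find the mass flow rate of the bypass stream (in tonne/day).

All 315.2×0.293 = 92.354 tonne/day of sugar reaches F9, so F9 = 92.354/0.378 = 244.32 tonne/day and vapour = 70.878 tonne/day.
The evaporator receives (1−α)·315.2 of feed at 0.707 water and removes 0.567 of that water:
0.567×0.707×(1−α)×315.2 = 70.878
(1−α) = 70.878/126.35 = 0.5610;  α = 0.4390.
Bypass flow = 0.4390×315.2 = 138.39 tonne/day.

138.4 tonne/day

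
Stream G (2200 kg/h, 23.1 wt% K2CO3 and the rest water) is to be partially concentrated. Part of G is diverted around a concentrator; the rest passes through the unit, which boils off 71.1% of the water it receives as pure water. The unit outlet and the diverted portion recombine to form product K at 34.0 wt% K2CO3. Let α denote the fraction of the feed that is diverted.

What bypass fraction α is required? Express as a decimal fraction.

0.414

All 2200×0.231 = 508.2 kg/h of K2CO3 reaches K, so K = 508.2/0.340 = 1494.7 kg/h and vapour = 705.29 kg/h.
The evaporator receives (1−α)·2200 of feed at 0.769 water and removes 0.711 of that water:
0.711×0.769×(1−α)×2200 = 705.29
(1−α) = 705.29/1202.9 = 0.5863;  α = 0.4137.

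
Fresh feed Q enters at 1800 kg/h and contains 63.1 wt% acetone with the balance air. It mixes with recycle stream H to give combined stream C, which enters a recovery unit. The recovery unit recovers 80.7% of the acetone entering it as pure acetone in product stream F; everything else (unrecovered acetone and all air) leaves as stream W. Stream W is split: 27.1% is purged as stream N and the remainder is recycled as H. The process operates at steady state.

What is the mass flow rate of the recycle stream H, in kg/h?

air enters only via Q and leaves only via the purge: 1800×0.369 = 0.271×(air in W), and the recovery unit passes all air, so air in C = air in W = 2450.9 kg/h.
acetone in C: m_A = 1800×0.631 + (1−0.271)·(1−0.807)·m_A, so m_A = 1135.8/0.8593 = 1321.8 kg/h.
W = (1−0.807)×1321.8 + 2450.9 = 2706 kg/h.
Recycle H = (1−0.271)×2706 = 1972.7 kg/h.

1973 kg/h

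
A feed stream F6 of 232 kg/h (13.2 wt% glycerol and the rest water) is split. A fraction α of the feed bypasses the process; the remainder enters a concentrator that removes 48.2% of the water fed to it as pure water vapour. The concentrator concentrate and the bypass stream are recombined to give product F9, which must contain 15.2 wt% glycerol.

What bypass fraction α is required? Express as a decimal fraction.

0.686

All 232×0.132 = 30.624 kg/h of glycerol reaches F9, so F9 = 30.624/0.152 = 201.47 kg/h and vapour = 30.526 kg/h.
The evaporator receives (1−α)·232 of feed at 0.868 water and removes 0.482 of that water:
0.482×0.868×(1−α)×232 = 30.526
(1−α) = 30.526/97.063 = 0.3145;  α = 0.6855.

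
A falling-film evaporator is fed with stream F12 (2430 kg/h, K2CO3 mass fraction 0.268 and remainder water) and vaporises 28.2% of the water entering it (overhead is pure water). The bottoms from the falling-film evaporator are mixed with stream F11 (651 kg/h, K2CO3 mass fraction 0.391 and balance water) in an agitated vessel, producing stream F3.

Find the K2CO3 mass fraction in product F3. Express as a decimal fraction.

Vapour removed = 0.282×0.732×2430 = 501.61 kg/h; concentrate = 1928.4 kg/h.
K2CO3 reaching the mixer = 651.24 (from concentrate) + 651×0.391 = 905.78 kg/h.
Product flow = 1928.4 + 651 = 2579.4 kg/h; K2CO3 fraction = 0.351.

0.351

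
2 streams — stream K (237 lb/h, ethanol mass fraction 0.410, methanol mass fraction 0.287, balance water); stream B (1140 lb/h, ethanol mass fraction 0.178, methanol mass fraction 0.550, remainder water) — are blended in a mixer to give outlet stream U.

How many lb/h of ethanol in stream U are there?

ethanol out = ethanol in = 237×0.410 + 1140×0.178 = 300.09 lb/h.

300.1 lb/h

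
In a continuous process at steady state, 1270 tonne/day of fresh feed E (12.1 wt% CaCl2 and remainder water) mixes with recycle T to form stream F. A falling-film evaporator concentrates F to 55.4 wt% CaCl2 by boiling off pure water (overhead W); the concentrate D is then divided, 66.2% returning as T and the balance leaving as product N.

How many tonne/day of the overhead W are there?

992.6 tonne/day

Overall CaCl2 balance (none leaves overhead): CaCl2 in fresh feed = CaCl2 in product, i.e. 1270×0.121 = (1−0.662)·D·0.554.
D = 153.67/(0.554×0.338) = 820.66 tonne/day.
Recycle T = 0.662×820.66 = 543.28 tonne/day.
Combined feed F = 1270 + 543.28 = 1813.3 tonne/day.
Overhead W = F − D = 1813.3 − 820.66 = 992.62 tonne/day.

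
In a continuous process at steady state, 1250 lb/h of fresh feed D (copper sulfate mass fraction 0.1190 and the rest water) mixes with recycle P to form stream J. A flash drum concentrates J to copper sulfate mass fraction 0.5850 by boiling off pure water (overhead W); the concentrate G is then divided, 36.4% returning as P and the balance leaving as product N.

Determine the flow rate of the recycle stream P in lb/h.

145.5 lb/h

Overall copper sulfate balance (none leaves overhead): copper sulfate in fresh feed = copper sulfate in product, i.e. 1250×0.119 = (1−0.364)·G·0.585.
G = 148.75/(0.585×0.636) = 399.8 lb/h.
Recycle P = 0.364×399.8 = 145.53 lb/h.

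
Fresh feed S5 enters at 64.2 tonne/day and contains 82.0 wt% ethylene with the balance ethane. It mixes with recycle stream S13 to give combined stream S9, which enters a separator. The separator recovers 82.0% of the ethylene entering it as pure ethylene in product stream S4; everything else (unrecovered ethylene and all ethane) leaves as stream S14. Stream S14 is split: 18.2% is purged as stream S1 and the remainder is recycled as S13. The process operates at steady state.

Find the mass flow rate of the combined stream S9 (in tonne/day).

125.2 tonne/day

ethane enters only via S5 and leaves only via the purge: 64.2×0.180 = 0.182×(ethane in S14), and the separator passes all ethane, so ethane in S9 = ethane in S14 = 63.495 tonne/day.
ethylene in S9: m_A = 64.2×0.820 + (1−0.182)·(1−0.820)·m_A, so m_A = 52.644/0.8528 = 61.734 tonne/day.
S9 = 61.734 + 63.495 = 125.23 tonne/day.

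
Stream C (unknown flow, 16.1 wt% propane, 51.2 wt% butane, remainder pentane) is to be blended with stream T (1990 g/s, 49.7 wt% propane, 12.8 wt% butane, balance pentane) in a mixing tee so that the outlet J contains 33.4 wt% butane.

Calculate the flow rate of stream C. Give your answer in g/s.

2303 g/s

Let C be the unknown flow. Total out = 1990 + C.
butane balance: 254.72 + 0.512·C = 0.334·(1990 + C)
(0.512 − 0.334)·C = 0.334×1990 − 254.72 = 409.94
C = 409.94 / 0.178 = 2303 g/s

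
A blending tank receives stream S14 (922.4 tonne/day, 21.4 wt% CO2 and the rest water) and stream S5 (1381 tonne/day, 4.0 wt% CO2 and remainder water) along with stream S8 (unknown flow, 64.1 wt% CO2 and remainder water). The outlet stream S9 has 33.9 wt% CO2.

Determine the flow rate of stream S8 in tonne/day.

1749 tonne/day

Let S8 be the unknown flow. Total out = 2303.4 + S8.
CO2 balance: 252.63 + 0.641·S8 = 0.339·(2303.4 + S8)
(0.641 − 0.339)·S8 = 0.339×2303.4 − 252.63 = 528.22
S8 = 528.22 / 0.302 = 1749.1 tonne/day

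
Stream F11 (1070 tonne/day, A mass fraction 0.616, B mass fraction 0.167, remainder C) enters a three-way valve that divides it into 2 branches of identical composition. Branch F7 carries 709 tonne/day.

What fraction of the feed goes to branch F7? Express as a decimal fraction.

0.663

Fraction to F7 = 709/1070 = 0.6626.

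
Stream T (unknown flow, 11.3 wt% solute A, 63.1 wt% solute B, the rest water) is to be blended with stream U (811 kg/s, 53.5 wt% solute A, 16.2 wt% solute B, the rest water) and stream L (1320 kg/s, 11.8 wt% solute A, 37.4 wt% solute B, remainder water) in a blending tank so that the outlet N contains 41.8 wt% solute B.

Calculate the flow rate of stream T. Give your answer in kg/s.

Let T be the unknown flow. Total out = 2131 + T.
solute B balance: 625.06 + 0.631·T = 0.418·(2131 + T)
(0.631 − 0.418)·T = 0.418×2131 − 625.06 = 265.7
T = 265.7 / 0.213 = 1247.4 kg/s

1247 kg/s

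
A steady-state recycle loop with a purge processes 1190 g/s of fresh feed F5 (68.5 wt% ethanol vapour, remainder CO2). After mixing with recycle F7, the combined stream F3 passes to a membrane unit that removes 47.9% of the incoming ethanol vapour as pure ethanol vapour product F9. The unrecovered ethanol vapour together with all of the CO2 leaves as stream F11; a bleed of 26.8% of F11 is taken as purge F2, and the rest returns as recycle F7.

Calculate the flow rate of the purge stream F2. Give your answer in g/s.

CO2 enters only via F5 and leaves only via the purge: 1190×0.315 = 0.268×(CO2 in F11), and the membrane unit passes all CO2, so CO2 in F3 = CO2 in F11 = 1398.7 g/s.
ethanol vapour in F3: m_A = 1190×0.685 + (1−0.268)·(1−0.479)·m_A, so m_A = 815.15/0.6186 = 1317.7 g/s.
F11 = (1−0.479)×1317.7 + 1398.7 = 2085.2 g/s.
Purge F2 = 0.268×2085.2 = 558.83 g/s.

558.8 g/s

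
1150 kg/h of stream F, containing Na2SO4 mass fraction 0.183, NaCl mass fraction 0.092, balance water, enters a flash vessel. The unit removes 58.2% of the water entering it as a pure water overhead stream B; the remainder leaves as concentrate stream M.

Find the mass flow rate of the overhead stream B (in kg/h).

water entering = 1150×0.725 = 833.75 kg/h; overhead removed = 0.582×833.75 = 485.24 kg/h.

485.2 kg/h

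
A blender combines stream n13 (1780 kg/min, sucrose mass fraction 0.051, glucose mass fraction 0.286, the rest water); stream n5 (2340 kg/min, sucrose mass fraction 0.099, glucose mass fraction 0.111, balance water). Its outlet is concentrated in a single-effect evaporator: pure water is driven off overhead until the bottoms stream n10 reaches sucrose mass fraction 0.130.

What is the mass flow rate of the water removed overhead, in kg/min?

sucrose entering = 1780×0.051 + 2340×0.099 = 322.44 kg/min.
All sucrose reports to n10, so n10 = 322.44/0.130 = 2480.3 kg/min.
Total feed = 4120 kg/min; overhead = 4120 − 2480.3 = 1639.7 kg/min.

1640 kg/min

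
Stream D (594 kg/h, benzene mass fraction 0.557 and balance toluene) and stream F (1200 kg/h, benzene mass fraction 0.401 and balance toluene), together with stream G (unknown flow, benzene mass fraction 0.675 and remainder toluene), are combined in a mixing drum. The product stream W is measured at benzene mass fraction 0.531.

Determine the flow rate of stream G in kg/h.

976.1 kg/h

Let G be the unknown flow. Total out = 1794 + G.
benzene balance: 812.06 + 0.675·G = 0.531·(1794 + G)
(0.675 − 0.531)·G = 0.531×1794 − 812.06 = 140.56
G = 140.56 / 0.144 = 976.08 kg/h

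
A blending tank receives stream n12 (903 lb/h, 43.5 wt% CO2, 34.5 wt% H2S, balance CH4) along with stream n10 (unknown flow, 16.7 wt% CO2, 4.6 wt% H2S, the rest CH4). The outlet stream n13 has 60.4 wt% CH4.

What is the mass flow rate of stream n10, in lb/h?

Let n10 be the unknown flow. Total out = 903 + n10.
CH4 balance: 198.66 + 0.787·n10 = 0.604·(903 + n10)
(0.787 − 0.604)·n10 = 0.604×903 − 198.66 = 346.75
n10 = 346.75 / 0.183 = 1894.8 lb/h

1895 lb/h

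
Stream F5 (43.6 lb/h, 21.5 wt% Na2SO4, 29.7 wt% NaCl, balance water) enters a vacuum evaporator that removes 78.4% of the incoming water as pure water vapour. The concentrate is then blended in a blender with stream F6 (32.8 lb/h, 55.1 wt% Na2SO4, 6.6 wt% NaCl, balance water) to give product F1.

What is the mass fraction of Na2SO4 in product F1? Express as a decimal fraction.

0.460

Vapour removed = 0.784×0.488×43.6 = 16.681 lb/h; concentrate = 26.919 lb/h.
Na2SO4 reaching the mixer = 9.374 (from concentrate) + 32.8×0.551 = 27.447 lb/h.
Product flow = 26.919 + 32.8 = 59.719 lb/h; Na2SO4 fraction = 0.460.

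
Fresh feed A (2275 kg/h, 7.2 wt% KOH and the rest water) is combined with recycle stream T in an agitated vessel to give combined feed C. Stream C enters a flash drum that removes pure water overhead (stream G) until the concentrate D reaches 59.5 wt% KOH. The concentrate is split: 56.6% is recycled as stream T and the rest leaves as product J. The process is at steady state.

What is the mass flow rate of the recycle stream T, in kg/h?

359 kg/h

Overall KOH balance (none leaves overhead): KOH in fresh feed = KOH in product, i.e. 2275×0.072 = (1−0.566)·D·0.595.
D = 163.8/(0.595×0.434) = 634.32 kg/h.
Recycle T = 0.566×634.32 = 359.02 kg/h.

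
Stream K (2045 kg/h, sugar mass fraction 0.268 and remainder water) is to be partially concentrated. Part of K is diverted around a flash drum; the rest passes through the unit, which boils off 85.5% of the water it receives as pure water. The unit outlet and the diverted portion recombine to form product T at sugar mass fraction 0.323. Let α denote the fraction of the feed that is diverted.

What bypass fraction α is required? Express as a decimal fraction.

All 2045×0.268 = 548.06 kg/h of sugar reaches T, so T = 548.06/0.323 = 1696.8 kg/h and vapour = 348.22 kg/h.
The evaporator receives (1−α)·2045 of feed at 0.732 water and removes 0.855 of that water:
0.855×0.732×(1−α)×2045 = 348.22
(1−α) = 348.22/1279.9 = 0.2721;  α = 0.7279.

0.728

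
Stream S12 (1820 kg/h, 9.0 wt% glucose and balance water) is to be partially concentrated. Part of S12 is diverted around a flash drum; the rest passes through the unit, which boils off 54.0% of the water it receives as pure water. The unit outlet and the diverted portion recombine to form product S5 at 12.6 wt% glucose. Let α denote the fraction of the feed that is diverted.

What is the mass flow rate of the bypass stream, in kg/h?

761.8 kg/h

All 1820×0.090 = 163.8 kg/h of glucose reaches S5, so S5 = 163.8/0.126 = 1300 kg/h and vapour = 520 kg/h.
The evaporator receives (1−α)·1820 of feed at 0.910 water and removes 0.540 of that water:
0.540×0.910×(1−α)×1820 = 520
(1−α) = 520/894.35 = 0.5814;  α = 0.4186.
Bypass flow = 0.4186×1820 = 761.8 kg/h.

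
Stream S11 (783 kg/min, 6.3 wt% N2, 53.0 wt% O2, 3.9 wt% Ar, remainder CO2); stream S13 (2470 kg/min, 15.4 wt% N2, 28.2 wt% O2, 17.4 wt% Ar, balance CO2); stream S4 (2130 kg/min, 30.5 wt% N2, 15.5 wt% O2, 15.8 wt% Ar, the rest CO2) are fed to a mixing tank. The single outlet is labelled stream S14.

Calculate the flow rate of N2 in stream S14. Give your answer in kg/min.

1079 kg/min

N2 out = N2 in = 783×0.063 + 2470×0.154 + 2130×0.305 = 1079.4 kg/min.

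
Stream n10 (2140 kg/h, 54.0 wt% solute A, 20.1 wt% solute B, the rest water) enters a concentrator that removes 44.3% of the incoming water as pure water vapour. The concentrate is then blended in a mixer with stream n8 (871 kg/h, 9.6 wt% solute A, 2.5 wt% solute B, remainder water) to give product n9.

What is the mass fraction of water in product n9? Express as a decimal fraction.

0.388

Vapour removed = 0.443×0.259×2140 = 245.54 kg/h; concentrate = 1894.5 kg/h.
water reaching the mixer = 308.72 (from concentrate) + 871×0.879 = 1074.3 kg/h.
Product flow = 1894.5 + 871 = 2765.5 kg/h; water fraction = 0.388.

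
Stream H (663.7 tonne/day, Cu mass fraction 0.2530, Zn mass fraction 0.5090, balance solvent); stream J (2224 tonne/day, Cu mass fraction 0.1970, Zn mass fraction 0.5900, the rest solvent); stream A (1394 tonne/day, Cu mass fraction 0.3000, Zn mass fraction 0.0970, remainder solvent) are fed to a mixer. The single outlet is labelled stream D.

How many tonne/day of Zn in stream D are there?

1785 tonne/day

Zn out = Zn in = 663.7×0.509 + 2224×0.590 + 1394×0.097 = 1785.2 tonne/day.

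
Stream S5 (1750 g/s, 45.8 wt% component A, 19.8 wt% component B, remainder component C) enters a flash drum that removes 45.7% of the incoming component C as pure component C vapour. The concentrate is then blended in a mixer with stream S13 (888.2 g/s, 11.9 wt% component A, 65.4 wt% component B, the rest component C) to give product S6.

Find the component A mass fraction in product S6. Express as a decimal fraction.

0.384

Vapour removed = 0.457×0.344×1750 = 275.11 g/s; concentrate = 1474.9 g/s.
component A reaching the mixer = 801.5 (from concentrate) + 888.2×0.119 = 907.2 g/s.
Product flow = 1474.9 + 888.2 = 2363.1 g/s; component A fraction = 0.384.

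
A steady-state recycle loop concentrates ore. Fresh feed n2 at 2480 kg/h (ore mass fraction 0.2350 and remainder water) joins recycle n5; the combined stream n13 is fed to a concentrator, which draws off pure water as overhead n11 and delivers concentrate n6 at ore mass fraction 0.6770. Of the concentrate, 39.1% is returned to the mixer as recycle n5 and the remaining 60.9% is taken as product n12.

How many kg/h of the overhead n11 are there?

1619 kg/h

Overall ore balance (none leaves overhead): ore in fresh feed = ore in product, i.e. 2480×0.235 = (1−0.391)·n6·0.677.
n6 = 582.8/(0.677×0.609) = 1413.6 kg/h.
Recycle n5 = 0.391×1413.6 = 552.7 kg/h.
Combined feed n13 = 2480 + 552.7 = 3032.7 kg/h.
Overhead n11 = n13 − n6 = 3032.7 − 1413.6 = 1619.1 kg/h.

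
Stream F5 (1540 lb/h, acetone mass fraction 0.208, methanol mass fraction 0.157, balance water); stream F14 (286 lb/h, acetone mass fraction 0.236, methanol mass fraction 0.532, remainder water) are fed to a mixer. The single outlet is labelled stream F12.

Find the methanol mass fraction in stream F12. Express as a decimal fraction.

Total flow out = 1540 + 286 = 1826 lb/h.
methanol in = 1540×0.157 + 286×0.532 = 393.93 lb/h.
methanol mass fraction in F12 = 393.93/1826 = 0.216.

0.216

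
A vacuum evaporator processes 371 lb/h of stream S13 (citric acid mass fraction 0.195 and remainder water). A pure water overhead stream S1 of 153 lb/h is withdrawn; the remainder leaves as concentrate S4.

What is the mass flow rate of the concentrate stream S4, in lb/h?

218 lb/h

Concentrate = 371 − 153 = 218 lb/h.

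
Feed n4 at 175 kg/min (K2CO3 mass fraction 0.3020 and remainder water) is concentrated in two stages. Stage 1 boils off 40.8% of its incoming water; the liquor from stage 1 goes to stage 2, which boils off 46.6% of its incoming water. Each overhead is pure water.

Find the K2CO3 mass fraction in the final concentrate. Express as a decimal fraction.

water in feed = 175×0.698 = 122.15 kg/min.
After stage 1: water left = (1−0.408)×122.15 = 72.313; stream total = 125.16 kg/min.
After stage 2: water left = (1−0.466)×72.313 = 38.615; final concentrate = 91.465 kg/min.
K2CO3 fraction = 52.85/91.465 = 0.5778.

0.5778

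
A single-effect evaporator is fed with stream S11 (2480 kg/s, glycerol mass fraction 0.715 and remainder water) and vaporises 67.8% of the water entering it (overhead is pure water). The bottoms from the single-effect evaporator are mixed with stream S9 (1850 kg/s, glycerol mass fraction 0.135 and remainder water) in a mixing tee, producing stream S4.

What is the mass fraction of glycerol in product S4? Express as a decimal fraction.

0.525

Vapour removed = 0.678×0.285×2480 = 479.21 kg/s; concentrate = 2000.8 kg/s.
glycerol reaching the mixer = 1773.2 (from concentrate) + 1850×0.135 = 2022.9 kg/s.
Product flow = 2000.8 + 1850 = 3850.8 kg/s; glycerol fraction = 0.525.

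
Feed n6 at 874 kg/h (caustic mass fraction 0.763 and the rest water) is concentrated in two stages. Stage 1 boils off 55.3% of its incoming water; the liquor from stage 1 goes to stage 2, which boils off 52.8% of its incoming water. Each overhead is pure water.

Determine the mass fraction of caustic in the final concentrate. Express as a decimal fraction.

water in feed = 874×0.237 = 207.14 kg/h.
After stage 1: water left = (1−0.553)×207.14 = 92.591; stream total = 759.45 kg/h.
After stage 2: water left = (1−0.528)×92.591 = 43.703; final concentrate = 710.56 kg/h.
caustic fraction = 666.86/710.56 = 0.938.

0.938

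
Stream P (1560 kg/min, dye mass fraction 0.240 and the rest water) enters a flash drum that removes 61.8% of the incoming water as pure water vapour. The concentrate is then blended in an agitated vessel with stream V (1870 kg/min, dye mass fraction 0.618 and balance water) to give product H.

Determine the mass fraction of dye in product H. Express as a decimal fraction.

0.567

Vapour removed = 0.618×0.760×1560 = 732.7 kg/min; concentrate = 827.3 kg/min.
dye reaching the mixer = 374.4 (from concentrate) + 1870×0.618 = 1530.1 kg/min.
Product flow = 827.3 + 1870 = 2697.3 kg/min; dye fraction = 0.567.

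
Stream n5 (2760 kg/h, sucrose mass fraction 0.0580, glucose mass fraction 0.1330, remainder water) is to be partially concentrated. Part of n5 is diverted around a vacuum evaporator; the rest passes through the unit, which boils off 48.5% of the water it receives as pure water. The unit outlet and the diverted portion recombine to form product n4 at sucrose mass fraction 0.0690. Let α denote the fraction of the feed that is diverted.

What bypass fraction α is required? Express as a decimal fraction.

0.594

All 2760×0.058 = 160.08 kg/h of sucrose reaches n4, so n4 = 160.08/0.069 = 2320 kg/h and vapour = 440 kg/h.
The evaporator receives (1−α)·2760 of feed at 0.809 water and removes 0.485 of that water:
0.485×0.809×(1−α)×2760 = 440
(1−α) = 440/1082.9 = 0.4063;  α = 0.5937.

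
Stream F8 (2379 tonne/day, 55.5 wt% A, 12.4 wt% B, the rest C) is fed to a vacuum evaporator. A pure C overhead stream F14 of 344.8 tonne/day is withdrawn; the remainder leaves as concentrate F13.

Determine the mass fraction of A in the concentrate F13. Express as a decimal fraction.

A is not removed: 2379×0.555 = 1320.3 tonne/day of A enters F13.
Concentrate = 2379 − 344.8 = 2034.2 tonne/day.
Mass fraction = 1320.3/2034.2 = 0.649.

0.649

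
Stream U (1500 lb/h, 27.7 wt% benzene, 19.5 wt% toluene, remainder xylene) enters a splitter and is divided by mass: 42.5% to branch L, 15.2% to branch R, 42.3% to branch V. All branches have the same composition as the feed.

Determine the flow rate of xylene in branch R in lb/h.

Branch R total = 0.152×1500 = 228 lb/h.
xylene in R = 0.528×228 = 120.38 lb/h.

120.4 lb/h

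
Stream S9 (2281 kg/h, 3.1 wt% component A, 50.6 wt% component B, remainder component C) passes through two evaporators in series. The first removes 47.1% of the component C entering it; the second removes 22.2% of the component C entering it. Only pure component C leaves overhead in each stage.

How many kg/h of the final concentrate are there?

component C in feed = 2281×0.463 = 1056.1 kg/h.
After stage 1: component C left = (1−0.471)×1056.1 = 558.68; stream total = 1783.6 kg/h.
After stage 2: component C left = (1−0.222)×558.68 = 434.65; final concentrate = 1659.5 kg/h.

1660 kg/h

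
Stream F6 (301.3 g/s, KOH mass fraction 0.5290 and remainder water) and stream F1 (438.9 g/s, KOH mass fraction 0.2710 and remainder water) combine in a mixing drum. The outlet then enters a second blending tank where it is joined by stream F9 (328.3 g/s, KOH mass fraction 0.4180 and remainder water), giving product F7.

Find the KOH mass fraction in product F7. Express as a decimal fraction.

0.3889

Overall, product flow = 1068.5 g/s.
KOH in = 301.3×0.529 + 438.9×0.271 + 328.3×0.418 = 415.56 g/s.
KOH fraction in F7 = 0.3889.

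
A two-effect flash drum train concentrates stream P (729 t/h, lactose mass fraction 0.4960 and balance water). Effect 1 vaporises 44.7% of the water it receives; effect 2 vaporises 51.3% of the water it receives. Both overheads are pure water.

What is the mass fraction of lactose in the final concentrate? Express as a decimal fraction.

water in feed = 729×0.504 = 367.42 t/h.
After stage 1: water left = (1−0.447)×367.42 = 203.18; stream total = 564.77 t/h.
After stage 2: water left = (1−0.513)×203.18 = 98.949; final concentrate = 460.53 t/h.
lactose fraction = 361.58/460.53 = 0.7851.

0.7851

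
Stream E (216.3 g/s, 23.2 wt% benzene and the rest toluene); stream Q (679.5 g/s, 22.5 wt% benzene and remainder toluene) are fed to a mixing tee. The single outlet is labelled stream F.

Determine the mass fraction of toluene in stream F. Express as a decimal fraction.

0.7733

Total flow out = 216.3 + 679.5 = 895.8 g/s.
toluene in = 216.3×0.768 + 679.5×0.775 = 692.73 g/s.
toluene mass fraction in F = 692.73/895.8 = 0.7733.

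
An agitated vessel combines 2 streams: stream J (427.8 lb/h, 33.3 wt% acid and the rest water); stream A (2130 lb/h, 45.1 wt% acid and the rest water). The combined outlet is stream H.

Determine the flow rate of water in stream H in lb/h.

1455 lb/h

water out = water in = 427.8×0.667 + 2130×0.549 = 1454.7 lb/h.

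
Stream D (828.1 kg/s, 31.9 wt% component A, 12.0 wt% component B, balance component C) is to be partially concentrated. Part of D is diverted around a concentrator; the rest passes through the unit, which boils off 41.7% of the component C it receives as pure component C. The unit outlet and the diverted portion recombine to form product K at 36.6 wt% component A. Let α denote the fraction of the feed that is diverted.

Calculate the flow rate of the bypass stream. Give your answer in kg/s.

373.5 kg/s

All 828.1×0.319 = 264.16 kg/s of component A reaches K, so K = 264.16/0.366 = 721.76 kg/s and vapour = 106.34 kg/s.
The evaporator receives (1−α)·828.1 of feed at 0.561 component C and removes 0.417 of that component C:
0.417×0.561×(1−α)×828.1 = 106.34
(1−α) = 106.34/193.72 = 0.5489;  α = 0.4511.
Bypass flow = 0.4511×828.1 = 373.53 kg/s.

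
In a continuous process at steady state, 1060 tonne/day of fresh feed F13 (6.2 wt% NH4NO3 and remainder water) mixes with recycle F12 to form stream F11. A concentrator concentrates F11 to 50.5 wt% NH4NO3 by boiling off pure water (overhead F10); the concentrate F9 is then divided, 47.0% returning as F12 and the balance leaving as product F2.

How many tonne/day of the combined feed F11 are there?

1175 tonne/day

Overall NH4NO3 balance (none leaves overhead): NH4NO3 in fresh feed = NH4NO3 in product, i.e. 1060×0.062 = (1−0.470)·F9·0.505.
F9 = 65.72/(0.505×0.530) = 245.54 tonne/day.
Recycle F12 = 0.470×245.54 = 115.41 tonne/day.
Combined feed F11 = 1060 + 115.41 = 1175.4 tonne/day.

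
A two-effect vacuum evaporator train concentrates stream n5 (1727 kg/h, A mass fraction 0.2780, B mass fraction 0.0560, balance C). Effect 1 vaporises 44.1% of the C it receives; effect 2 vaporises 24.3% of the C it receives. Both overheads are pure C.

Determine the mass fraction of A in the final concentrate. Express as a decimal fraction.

C in feed = 1727×0.666 = 1150.2 kg/h.
After stage 1: C left = (1−0.441)×1150.2 = 642.95; stream total = 1219.8 kg/h.
After stage 2: C left = (1−0.243)×642.95 = 486.71; final concentrate = 1063.5 kg/h.
A fraction = 480.11/1063.5 = 0.4514.

0.4514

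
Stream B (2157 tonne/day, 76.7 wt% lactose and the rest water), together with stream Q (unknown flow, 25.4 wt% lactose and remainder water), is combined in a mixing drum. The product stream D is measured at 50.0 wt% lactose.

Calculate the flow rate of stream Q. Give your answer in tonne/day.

Let Q be the unknown flow. Total out = 2157 + Q.
lactose balance: 1654.4 + 0.254·Q = 0.500·(2157 + Q)
(0.254 − 0.500)·Q = 0.500×2157 − 1654.4 = -575.92
Q = -575.92 / -0.246 = 2341.1 tonne/day

2341 tonne/day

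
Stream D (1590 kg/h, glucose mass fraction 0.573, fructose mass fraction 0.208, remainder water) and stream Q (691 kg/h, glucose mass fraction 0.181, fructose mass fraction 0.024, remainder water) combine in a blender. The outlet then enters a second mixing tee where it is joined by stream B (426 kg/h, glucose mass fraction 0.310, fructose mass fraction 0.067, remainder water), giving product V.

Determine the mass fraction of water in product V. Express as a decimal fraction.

Overall, product flow = 2707 kg/h.
water in = 1590×0.219 + 691×0.795 + 426×0.623 = 1163 kg/h.
water fraction in V = 0.430.

0.430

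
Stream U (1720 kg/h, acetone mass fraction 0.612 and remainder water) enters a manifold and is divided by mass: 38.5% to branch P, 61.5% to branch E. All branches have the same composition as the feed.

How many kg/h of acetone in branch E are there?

Branch E total = 0.615×1720 = 1057.8 kg/h.
acetone in E = 0.612×1057.8 = 647.37 kg/h.

647.4 kg/h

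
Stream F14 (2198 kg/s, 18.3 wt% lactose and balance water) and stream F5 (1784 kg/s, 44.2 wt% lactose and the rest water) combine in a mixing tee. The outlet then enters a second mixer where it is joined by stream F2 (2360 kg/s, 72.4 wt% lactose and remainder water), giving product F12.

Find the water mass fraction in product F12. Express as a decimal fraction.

Overall, product flow = 6342 kg/s.
water in = 2198×0.817 + 1784×0.558 + 2360×0.276 = 3442.6 kg/s.
water fraction in F12 = 0.5428.

0.5428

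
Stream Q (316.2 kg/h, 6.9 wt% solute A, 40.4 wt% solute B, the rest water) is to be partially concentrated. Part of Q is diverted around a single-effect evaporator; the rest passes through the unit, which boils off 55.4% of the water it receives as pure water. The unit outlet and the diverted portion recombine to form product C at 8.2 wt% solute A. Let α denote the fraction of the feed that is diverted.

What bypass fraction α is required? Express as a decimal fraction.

0.457

All 316.2×0.069 = 21.818 kg/h of solute A reaches C, so C = 21.818/0.082 = 266.07 kg/h and vapour = 50.129 kg/h.
The evaporator receives (1−α)·316.2 of feed at 0.527 water and removes 0.554 of that water:
0.554×0.527×(1−α)×316.2 = 50.129
(1−α) = 50.129/92.317 = 0.5430;  α = 0.4570.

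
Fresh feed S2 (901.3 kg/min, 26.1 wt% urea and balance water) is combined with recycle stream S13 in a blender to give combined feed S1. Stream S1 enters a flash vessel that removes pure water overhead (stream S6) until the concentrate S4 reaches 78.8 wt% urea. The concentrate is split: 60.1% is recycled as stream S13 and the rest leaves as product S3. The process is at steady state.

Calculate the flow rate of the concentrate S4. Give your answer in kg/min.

748.2 kg/min

Overall urea balance (none leaves overhead): urea in fresh feed = urea in product, i.e. 901.3×0.261 = (1−0.601)·S4·0.788.
S4 = 235.24/(0.788×0.399) = 748.19 kg/min.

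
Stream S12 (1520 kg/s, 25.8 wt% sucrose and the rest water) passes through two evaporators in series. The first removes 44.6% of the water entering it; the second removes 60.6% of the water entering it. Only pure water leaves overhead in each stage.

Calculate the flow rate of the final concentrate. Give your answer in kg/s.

638.3 kg/s

water in feed = 1520×0.742 = 1127.8 kg/s.
After stage 1: water left = (1−0.446)×1127.8 = 624.82; stream total = 1017 kg/s.
After stage 2: water left = (1−0.606)×624.82 = 246.18; final concentrate = 638.34 kg/s.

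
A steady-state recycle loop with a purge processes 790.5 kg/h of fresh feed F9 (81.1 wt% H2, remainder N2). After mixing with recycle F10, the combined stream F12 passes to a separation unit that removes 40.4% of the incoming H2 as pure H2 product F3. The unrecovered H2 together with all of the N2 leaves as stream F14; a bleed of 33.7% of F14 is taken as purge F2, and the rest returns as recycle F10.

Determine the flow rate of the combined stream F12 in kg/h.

N2 enters only via F9 and leaves only via the purge: 790.5×0.189 = 0.337×(N2 in F14), and the separation unit passes all N2, so N2 in F12 = N2 in F14 = 443.34 kg/h.
H2 in F12: m_A = 790.5×0.811 + (1−0.337)·(1−0.404)·m_A, so m_A = 641.1/0.6049 = 1059.9 kg/h.
F12 = 1059.9 + 443.34 = 1503.3 kg/h.

1503 kg/h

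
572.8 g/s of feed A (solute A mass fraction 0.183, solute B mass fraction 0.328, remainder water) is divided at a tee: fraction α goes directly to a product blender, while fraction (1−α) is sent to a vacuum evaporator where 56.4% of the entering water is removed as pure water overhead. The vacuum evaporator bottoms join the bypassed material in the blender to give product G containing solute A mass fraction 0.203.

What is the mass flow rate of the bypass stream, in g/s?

All 572.8×0.183 = 104.82 g/s of solute A reaches G, so G = 104.82/0.203 = 516.37 g/s and vapour = 56.433 g/s.
The evaporator receives (1−α)·572.8 of feed at 0.489 water and removes 0.564 of that water:
0.564×0.489×(1−α)×572.8 = 56.433
(1−α) = 56.433/157.98 = 0.3572;  α = 0.6428.
Bypass flow = 0.6428×572.8 = 368.18 g/s.

368.2 g/s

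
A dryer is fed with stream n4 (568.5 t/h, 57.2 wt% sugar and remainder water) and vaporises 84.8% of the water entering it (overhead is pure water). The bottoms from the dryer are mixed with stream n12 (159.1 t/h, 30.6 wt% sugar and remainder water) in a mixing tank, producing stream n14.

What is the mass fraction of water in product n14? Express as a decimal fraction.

0.283

Vapour removed = 0.848×0.428×568.5 = 206.33 t/h; concentrate = 362.17 t/h.
water reaching the mixer = 36.984 (from concentrate) + 159.1×0.694 = 147.4 t/h.
Product flow = 362.17 + 159.1 = 521.27 t/h; water fraction = 0.283.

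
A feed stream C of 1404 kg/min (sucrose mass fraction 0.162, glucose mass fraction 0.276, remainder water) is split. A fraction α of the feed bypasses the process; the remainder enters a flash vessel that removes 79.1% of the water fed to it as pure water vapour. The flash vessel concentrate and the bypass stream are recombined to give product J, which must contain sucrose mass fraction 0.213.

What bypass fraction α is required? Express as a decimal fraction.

All 1404×0.162 = 227.45 kg/min of sucrose reaches J, so J = 227.45/0.213 = 1067.8 kg/min and vapour = 336.17 kg/min.
The evaporator receives (1−α)·1404 of feed at 0.562 water and removes 0.791 of that water:
0.791×0.562×(1−α)×1404 = 336.17
(1−α) = 336.17/624.14 = 0.5386;  α = 0.4614.

0.461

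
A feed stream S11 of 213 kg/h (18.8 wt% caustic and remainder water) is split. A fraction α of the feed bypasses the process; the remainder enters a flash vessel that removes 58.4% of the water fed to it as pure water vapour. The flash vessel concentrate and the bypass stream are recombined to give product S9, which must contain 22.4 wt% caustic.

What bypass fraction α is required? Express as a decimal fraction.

All 213×0.188 = 40.044 kg/h of caustic reaches S9, so S9 = 40.044/0.224 = 178.77 kg/h and vapour = 34.232 kg/h.
The evaporator receives (1−α)·213 of feed at 0.812 water and removes 0.584 of that water:
0.584×0.812×(1−α)×213 = 34.232
(1−α) = 34.232/101.01 = 0.3389;  α = 0.6611.

0.661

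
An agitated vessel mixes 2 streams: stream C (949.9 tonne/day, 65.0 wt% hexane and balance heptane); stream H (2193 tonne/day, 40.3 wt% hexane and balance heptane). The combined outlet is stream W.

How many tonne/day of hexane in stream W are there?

1501 tonne/day

hexane out = hexane in = 949.9×0.650 + 2193×0.403 = 1501.2 tonne/day.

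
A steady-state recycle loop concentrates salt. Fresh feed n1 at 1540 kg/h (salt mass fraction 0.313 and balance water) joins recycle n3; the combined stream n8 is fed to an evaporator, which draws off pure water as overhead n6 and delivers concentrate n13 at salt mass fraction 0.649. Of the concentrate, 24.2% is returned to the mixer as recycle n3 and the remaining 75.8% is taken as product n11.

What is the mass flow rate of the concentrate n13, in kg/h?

Overall salt balance (none leaves overhead): salt in fresh feed = salt in product, i.e. 1540×0.313 = (1−0.242)·n13·0.649.
n13 = 482.02/(0.649×0.758) = 979.83 kg/h.

979.8 kg/h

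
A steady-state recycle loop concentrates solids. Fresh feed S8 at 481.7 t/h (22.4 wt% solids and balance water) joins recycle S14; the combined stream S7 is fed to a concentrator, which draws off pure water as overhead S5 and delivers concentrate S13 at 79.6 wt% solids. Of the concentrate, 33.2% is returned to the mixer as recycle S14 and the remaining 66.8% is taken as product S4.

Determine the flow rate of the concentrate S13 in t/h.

202.9 t/h

Overall solids balance (none leaves overhead): solids in fresh feed = solids in product, i.e. 481.7×0.224 = (1−0.332)·S13·0.796.
S13 = 107.9/(0.796×0.668) = 202.92 t/h.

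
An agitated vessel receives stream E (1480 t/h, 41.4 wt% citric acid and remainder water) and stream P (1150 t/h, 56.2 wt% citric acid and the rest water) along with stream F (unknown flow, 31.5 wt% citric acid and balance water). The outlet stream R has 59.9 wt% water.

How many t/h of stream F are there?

2377 t/h

Let F be the unknown flow. Total out = 2630 + F.
water balance: 1371 + 0.685·F = 0.599·(2630 + F)
(0.685 − 0.599)·F = 0.599×2630 − 1371 = 204.39
F = 204.39 / 0.086 = 2376.6 t/h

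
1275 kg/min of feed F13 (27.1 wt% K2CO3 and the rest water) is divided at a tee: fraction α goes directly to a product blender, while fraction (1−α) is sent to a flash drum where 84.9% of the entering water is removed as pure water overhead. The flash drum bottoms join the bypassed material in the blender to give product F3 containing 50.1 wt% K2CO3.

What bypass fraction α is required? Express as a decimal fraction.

0.258

All 1275×0.271 = 345.53 kg/min of K2CO3 reaches F3, so F3 = 345.53/0.501 = 689.67 kg/min and vapour = 585.33 kg/min.
The evaporator receives (1−α)·1275 of feed at 0.729 water and removes 0.849 of that water:
0.849×0.729×(1−α)×1275 = 585.33
(1−α) = 585.33/789.12 = 0.7417;  α = 0.2583.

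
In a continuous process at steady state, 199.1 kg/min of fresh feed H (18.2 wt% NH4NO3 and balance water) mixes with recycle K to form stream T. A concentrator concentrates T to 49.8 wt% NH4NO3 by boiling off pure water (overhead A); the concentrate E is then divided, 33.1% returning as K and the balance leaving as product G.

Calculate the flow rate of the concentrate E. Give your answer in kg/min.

Overall NH4NO3 balance (none leaves overhead): NH4NO3 in fresh feed = NH4NO3 in product, i.e. 199.1×0.182 = (1−0.331)·E·0.498.
E = 36.236/(0.498×0.669) = 108.76 kg/min.

108.8 kg/min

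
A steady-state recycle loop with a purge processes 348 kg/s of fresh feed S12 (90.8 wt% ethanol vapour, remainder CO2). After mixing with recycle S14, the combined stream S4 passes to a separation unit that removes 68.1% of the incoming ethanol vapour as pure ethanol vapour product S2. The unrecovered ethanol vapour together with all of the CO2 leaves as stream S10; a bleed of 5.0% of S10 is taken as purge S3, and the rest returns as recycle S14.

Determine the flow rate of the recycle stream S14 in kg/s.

745.7 kg/s

CO2 enters only via S12 and leaves only via the purge: 348×0.092 = 0.050×(CO2 in S10), and the separation unit passes all CO2, so CO2 in S4 = CO2 in S10 = 640.32 kg/s.
ethanol vapour in S4: m_A = 348×0.908 + (1−0.050)·(1−0.681)·m_A, so m_A = 315.98/0.6970 = 453.38 kg/s.
S10 = (1−0.681)×453.38 + 640.32 = 784.95 kg/s.
Recycle S14 = (1−0.050)×784.95 = 745.7 kg/s.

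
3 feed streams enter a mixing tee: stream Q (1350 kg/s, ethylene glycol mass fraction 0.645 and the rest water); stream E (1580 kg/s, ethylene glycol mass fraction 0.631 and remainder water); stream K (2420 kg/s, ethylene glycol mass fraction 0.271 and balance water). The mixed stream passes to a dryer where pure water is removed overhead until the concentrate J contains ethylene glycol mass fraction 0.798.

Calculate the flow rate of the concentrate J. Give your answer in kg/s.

3162 kg/s

ethylene glycol entering = 1350×0.645 + 1580×0.631 + 2420×0.271 = 2523.6 kg/s.
All ethylene glycol reports to J, so J = 2523.6/0.798 = 3162.3 kg/s.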